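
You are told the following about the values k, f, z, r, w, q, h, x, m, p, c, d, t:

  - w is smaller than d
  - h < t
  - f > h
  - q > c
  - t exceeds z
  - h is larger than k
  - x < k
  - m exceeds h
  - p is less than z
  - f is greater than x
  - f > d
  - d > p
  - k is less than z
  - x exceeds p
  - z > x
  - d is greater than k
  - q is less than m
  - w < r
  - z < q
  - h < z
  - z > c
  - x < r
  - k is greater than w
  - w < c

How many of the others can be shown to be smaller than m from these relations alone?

Directly below m: h, q.
One step further: c, k, z (5 so far).
One step further: p, w, x (8 so far).
No other element is forced below m by the given relations, so the count is 8.

8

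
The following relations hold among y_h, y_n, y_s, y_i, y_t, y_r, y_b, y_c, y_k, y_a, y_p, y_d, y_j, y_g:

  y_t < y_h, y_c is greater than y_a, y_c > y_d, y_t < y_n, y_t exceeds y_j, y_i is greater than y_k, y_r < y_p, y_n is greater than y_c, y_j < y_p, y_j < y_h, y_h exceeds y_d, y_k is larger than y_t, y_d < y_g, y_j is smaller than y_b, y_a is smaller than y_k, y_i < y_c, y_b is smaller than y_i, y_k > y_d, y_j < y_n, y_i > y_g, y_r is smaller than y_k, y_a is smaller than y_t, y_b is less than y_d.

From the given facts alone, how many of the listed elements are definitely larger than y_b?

From y_b the given relations immediately reach y_d, y_i.
From those, y_g, y_h, y_k, y_c — 6 in total.
From those, y_n — 7 in total.
No other element is forced above y_b by the given relations, so the count is 7.

7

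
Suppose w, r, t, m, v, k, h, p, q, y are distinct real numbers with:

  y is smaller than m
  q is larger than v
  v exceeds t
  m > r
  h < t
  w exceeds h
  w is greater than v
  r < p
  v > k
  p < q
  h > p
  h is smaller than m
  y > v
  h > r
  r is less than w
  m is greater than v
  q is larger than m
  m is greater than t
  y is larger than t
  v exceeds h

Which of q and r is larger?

The relevant relations are r < p; p < h; h < t; t < v; v < y; y < m; m < q.
Chaining these gives r < p < h < t < v < y < m < q.
So r < q; q is the larger of the two.

q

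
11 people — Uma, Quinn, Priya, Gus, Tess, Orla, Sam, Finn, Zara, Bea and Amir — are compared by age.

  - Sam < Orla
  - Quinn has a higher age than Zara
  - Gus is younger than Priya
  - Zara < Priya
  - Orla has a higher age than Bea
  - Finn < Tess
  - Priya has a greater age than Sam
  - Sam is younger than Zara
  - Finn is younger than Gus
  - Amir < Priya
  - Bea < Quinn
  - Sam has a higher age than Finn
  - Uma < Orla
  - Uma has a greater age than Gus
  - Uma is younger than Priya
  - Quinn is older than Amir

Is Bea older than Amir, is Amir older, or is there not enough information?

undetermined

Following every chain through Bea: above Bea we get Orla, Quinn.
Amir is not reached, and no chain runs the other way from Amir to Bea.
So the given relations leave the order of Bea and Amir undetermined.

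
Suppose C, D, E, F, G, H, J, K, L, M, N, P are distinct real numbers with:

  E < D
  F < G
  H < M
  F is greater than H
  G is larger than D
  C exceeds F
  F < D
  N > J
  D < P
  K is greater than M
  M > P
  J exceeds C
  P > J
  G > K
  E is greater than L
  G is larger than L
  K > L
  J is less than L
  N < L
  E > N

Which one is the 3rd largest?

Chaining the given pairs: H < F < C < J < N < L < E < D < P < M < K < G.
Counting 3 from the largest end gives M.

M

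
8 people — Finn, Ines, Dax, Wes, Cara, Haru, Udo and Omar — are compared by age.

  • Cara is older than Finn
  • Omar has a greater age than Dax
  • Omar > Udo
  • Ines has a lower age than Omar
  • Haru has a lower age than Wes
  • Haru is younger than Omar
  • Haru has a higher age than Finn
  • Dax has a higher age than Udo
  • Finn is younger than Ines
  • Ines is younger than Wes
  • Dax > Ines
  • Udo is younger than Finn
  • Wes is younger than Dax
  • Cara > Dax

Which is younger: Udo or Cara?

Udo

Following the relations from Udo: Udo < Finn < Haru < Wes < Dax < Cara.
So Udo < Cara; Udo is the younger of the two.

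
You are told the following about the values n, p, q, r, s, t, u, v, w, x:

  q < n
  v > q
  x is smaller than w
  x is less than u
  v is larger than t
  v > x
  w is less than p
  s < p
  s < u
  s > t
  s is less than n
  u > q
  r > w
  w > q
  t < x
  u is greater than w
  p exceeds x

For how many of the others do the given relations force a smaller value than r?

From r the given relations immediately reach w.
From those, q, x — 3 in total.
From those, t — 4 in total.
Nothing else is reachable below r; 4 in all.

4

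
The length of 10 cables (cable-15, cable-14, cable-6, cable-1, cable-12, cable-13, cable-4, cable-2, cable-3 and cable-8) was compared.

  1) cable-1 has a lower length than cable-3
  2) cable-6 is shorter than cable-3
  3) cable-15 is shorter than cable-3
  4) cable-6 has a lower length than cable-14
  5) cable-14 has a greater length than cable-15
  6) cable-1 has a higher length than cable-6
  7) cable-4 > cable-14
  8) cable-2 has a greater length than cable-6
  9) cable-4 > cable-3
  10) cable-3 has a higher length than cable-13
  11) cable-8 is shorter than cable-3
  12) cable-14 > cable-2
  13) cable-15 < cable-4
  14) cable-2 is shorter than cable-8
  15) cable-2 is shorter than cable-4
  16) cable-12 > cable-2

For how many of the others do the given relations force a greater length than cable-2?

5

From cable-2 the given relations immediately reach cable-8, cable-12, cable-14, cable-4.
From those, cable-3 — 5 in total.
Nothing else is reachable above cable-2; 5 in all.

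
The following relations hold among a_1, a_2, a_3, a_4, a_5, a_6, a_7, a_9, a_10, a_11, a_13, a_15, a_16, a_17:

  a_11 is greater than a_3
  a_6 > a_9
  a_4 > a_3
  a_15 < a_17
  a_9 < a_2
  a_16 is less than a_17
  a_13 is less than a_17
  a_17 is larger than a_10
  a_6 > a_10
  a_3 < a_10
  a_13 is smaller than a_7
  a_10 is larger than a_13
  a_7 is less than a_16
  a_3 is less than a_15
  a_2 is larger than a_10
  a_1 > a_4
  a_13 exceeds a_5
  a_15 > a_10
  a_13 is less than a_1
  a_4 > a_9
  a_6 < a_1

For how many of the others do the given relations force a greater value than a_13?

Directly above a_13: a_10, a_7, a_1, a_17.
One step further: a_6, a_15, a_16, a_2 (8 so far).
Nothing else is reachable above a_13; 8 in all.

8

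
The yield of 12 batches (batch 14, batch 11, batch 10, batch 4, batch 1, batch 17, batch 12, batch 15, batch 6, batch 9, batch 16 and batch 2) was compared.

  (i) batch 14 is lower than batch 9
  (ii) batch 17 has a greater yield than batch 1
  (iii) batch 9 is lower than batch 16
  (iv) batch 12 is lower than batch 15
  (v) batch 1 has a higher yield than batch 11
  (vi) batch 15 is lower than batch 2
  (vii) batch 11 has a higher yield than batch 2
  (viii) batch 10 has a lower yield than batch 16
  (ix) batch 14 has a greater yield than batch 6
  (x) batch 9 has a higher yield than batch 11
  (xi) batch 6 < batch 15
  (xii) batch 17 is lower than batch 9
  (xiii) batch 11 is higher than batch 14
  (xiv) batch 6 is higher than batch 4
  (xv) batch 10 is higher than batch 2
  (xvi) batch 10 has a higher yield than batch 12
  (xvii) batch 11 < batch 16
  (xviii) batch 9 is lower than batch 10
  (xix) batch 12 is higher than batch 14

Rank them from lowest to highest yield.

batch 4 < batch 6 < batch 14 < batch 12 < batch 15 < batch 2 < batch 11 < batch 1 < batch 17 < batch 9 < batch 10 < batch 16

Each adjacent pair is fixed by a given relation: batch 4 < batch 6; batch 6 < batch 14; batch 14 < batch 12; batch 12 < batch 15; batch 15 < batch 2; batch 2 < batch 11; batch 11 < batch 1; batch 1 < batch 17; batch 17 < batch 9; batch 9 < batch 10; batch 10 < batch 16. Chaining them end to end gives the full order.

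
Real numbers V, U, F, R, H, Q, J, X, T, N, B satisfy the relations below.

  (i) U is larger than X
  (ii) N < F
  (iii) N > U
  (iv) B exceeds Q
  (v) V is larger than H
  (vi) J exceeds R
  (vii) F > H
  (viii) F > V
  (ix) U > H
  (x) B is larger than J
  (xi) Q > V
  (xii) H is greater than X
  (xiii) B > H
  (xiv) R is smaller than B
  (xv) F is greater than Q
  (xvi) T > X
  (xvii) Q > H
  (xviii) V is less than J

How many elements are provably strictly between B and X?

4

The relations place X below B. An element lies strictly between them when it is forced above X and also forced below B.
Above X: {H, U, N, V, J, Q, T, F}. Below B: {R, H, V, J, Q}.
Intersection: {H, V, J, Q} — 4.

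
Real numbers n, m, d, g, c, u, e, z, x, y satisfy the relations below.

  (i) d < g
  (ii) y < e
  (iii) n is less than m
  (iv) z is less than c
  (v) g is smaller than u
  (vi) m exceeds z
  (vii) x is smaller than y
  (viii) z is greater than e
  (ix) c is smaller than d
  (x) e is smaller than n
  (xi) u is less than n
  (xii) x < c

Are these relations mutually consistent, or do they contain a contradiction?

consistent

The single ordering x < y < e < z < c < d < g < u < n < m satisfies every listed relation, so no contradiction arises.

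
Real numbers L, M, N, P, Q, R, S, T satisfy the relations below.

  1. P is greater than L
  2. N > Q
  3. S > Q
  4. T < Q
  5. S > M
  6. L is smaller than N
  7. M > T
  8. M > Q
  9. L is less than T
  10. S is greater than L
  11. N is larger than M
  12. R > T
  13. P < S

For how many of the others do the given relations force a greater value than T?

Directly above T: R, Q, M.
One step further: S, N (5 so far).
No other element is forced above T by the given relations, so the count is 5.

5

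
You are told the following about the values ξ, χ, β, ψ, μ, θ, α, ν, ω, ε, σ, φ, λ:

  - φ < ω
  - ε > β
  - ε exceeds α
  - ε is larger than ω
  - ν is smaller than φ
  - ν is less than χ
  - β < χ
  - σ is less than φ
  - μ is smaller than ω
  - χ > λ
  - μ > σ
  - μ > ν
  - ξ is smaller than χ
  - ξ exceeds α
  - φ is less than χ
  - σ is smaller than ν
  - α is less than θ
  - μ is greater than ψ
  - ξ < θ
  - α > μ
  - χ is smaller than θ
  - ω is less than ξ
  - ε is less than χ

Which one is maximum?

θ

λ is not greatest since λ < χ; ψ is not greatest since ψ < μ; σ is not greatest since σ < μ; ν is not greatest since ν < μ; μ is not greatest since μ < α; α is not greatest since α < ε; φ is not greatest since φ < χ; ω is not greatest since ω < ε; ξ is not greatest since ξ < θ; β is not greatest since β < χ; ε is not greatest since ε < χ; χ is not greatest since χ < θ.
Only θ has nothing above it, so θ is the maximum.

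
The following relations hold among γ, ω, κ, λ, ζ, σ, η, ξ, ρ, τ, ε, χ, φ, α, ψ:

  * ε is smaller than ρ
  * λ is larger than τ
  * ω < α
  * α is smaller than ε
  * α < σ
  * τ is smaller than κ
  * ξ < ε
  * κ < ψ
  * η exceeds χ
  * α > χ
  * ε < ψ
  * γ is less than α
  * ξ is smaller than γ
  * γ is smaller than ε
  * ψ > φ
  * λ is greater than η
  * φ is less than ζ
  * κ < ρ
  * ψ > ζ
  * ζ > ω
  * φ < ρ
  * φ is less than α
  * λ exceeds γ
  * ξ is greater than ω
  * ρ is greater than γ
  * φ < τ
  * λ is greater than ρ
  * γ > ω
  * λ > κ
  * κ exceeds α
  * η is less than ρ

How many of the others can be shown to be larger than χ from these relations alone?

8

The elements the relations force above χ are η, α, κ, σ, ε, ρ, ψ, λ — no chain reaches any other.
That is 8.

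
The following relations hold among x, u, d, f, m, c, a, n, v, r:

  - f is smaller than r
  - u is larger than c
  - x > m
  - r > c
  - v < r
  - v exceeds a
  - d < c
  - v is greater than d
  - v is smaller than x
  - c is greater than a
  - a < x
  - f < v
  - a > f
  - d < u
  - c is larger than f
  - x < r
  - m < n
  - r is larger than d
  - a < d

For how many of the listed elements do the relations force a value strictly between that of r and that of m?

The relations place m below r. An element lies strictly between them when it is forced above m and also forced below r.
Above m: {x, n}. Below r: {f, a, d, c, v, x}.
Intersection: {x} — 1.

1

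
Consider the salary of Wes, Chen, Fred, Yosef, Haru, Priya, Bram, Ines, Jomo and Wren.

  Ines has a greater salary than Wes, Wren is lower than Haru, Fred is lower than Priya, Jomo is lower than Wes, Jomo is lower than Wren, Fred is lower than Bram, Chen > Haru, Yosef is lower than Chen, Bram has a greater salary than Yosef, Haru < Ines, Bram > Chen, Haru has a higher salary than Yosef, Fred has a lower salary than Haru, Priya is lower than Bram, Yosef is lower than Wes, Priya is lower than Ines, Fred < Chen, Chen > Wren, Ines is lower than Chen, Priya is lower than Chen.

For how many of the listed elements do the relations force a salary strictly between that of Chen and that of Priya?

1

The relations place Priya below Chen. An element lies strictly between them when it is forced above Priya and also forced below Chen.
Above Priya: {Ines, Bram}. Below Chen: {Jomo, Fred, Yosef, Wes, Wren, Haru, Ines}.
Intersection: {Ines} — 1.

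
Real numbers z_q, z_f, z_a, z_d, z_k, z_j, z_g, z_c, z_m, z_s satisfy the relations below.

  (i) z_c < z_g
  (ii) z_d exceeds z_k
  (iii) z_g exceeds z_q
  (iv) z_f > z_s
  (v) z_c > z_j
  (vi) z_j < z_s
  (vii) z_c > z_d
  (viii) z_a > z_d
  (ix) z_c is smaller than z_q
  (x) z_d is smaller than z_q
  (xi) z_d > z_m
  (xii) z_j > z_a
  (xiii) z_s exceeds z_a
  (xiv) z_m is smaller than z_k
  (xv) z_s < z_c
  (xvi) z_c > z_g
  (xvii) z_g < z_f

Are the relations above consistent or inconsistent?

We have z_g < z_c stated directly, yet also z_c < z_q < z_g by chaining the others — so z_c < z_g. Contradiction.

inconsistent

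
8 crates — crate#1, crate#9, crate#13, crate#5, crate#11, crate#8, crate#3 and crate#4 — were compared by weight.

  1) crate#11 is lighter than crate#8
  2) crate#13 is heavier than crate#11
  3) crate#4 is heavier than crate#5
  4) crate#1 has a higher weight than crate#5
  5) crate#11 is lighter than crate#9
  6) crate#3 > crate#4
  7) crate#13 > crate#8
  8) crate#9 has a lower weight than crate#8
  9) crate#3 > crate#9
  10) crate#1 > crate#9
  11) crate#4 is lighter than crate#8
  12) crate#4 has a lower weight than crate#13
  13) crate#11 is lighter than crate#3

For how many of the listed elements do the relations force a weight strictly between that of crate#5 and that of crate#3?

Chaining upward from crate#5 reaches: crate#4, crate#1, crate#8, crate#13.
Chaining downward from crate#3 reaches: crate#11, crate#4, crate#9.
Strictly between crate#5 and crate#3 are those in both lists: crate#4 — 1 element.

1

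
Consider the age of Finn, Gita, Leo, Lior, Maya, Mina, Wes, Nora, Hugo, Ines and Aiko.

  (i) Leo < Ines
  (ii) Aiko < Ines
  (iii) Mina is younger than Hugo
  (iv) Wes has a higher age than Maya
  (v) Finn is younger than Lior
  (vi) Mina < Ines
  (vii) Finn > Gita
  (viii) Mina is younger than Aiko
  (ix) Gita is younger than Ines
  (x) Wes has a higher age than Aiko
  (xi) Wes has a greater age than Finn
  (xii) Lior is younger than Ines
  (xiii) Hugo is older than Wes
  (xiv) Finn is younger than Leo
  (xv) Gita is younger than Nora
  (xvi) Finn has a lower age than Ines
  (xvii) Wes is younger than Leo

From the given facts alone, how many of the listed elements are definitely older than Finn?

5

From Finn the given relations immediately reach Wes, Leo, Lior, Ines.
From those, Hugo — 5 in total.
Nothing else is reachable above Finn; 5 in all.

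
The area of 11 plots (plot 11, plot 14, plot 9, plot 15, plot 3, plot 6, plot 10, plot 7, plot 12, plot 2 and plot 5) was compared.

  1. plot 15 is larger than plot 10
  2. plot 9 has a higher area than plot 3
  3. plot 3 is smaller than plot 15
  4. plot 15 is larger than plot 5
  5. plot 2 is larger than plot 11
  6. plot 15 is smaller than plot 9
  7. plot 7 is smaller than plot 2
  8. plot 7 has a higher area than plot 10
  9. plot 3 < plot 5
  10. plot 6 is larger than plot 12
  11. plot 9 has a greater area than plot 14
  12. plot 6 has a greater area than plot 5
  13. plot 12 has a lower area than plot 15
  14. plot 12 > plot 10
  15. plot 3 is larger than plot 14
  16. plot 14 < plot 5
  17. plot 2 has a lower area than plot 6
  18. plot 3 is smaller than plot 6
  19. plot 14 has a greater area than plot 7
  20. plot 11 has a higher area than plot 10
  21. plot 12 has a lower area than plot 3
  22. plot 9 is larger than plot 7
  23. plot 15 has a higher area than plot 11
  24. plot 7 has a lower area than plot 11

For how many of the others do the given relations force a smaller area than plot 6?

8

Directly below plot 6: plot 12, plot 3, plot 5, plot 2.
One step further: plot 10, plot 7, plot 14, plot 11 (8 so far).
Nothing else is reachable below plot 6; 8 in all.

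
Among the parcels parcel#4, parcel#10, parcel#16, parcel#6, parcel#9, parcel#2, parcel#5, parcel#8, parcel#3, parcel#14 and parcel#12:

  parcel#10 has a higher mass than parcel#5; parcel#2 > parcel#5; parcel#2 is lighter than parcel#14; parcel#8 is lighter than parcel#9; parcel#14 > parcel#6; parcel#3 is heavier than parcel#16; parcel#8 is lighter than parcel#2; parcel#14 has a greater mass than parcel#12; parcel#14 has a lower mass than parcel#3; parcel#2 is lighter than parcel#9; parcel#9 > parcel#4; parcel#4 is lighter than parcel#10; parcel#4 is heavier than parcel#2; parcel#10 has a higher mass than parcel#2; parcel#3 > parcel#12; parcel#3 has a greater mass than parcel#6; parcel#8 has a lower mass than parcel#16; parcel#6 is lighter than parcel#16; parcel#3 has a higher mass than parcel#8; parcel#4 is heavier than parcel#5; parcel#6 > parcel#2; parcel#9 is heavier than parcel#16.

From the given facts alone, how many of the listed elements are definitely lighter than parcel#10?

4

From parcel#10 the given relations immediately reach parcel#5, parcel#2, parcel#4.
From those, parcel#8 — 4 in total.
No other element is forced below parcel#10 by the given relations, so the count is 4.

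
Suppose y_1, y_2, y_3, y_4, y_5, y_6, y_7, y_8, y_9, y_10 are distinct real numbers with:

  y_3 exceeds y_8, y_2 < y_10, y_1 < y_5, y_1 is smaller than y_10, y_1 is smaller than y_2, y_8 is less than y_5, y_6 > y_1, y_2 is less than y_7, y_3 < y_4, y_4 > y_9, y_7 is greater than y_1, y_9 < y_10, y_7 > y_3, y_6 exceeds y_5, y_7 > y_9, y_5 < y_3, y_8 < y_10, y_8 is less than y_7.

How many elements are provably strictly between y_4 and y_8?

2

Chaining upward from y_8 reaches: y_5, y_3, y_10, y_6, y_7.
Chaining downward from y_4 reaches: y_1, y_5, y_9, y_3.
Strictly between y_8 and y_4 are those in both lists: y_5, y_3 — 2 elements.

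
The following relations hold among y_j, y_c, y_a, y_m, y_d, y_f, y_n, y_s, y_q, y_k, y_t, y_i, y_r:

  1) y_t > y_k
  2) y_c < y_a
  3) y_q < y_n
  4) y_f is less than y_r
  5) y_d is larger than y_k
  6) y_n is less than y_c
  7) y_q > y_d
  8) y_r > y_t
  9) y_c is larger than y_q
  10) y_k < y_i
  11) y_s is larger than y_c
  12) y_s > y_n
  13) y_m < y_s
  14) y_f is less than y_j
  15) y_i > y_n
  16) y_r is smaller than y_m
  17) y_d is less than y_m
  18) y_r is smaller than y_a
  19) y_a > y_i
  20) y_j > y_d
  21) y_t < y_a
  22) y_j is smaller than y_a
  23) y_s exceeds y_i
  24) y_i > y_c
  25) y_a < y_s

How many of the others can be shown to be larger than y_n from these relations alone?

Directly above y_n: y_c, y_i, y_s.
One step further: y_a (4 so far).
Nothing else is reachable above y_n; 4 in all.

4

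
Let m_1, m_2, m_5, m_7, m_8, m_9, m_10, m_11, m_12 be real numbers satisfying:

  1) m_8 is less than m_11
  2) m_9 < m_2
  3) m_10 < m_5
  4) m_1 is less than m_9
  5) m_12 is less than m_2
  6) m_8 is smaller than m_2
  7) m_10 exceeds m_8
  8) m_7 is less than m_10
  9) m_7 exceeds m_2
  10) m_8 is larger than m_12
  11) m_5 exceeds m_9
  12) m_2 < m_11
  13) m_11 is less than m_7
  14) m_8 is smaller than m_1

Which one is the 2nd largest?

m_10

Chaining the given pairs: m_12 < m_8 < m_1 < m_9 < m_2 < m_11 < m_7 < m_10 < m_5.
Counting 2 from the largest end gives m_10.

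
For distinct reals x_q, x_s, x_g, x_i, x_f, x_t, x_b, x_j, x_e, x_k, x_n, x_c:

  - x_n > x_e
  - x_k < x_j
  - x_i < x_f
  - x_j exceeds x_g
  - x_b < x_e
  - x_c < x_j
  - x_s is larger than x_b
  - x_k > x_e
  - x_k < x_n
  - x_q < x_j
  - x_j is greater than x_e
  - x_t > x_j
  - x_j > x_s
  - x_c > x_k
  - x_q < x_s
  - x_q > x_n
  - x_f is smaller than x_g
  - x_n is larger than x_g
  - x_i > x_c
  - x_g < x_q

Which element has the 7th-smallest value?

The consecutive relations fix a unique order: x_b < x_e < x_k < x_c < x_i < x_f < x_g < x_n < x_q < x_s < x_j < x_t.
The 7th smallest is x_g.

x_g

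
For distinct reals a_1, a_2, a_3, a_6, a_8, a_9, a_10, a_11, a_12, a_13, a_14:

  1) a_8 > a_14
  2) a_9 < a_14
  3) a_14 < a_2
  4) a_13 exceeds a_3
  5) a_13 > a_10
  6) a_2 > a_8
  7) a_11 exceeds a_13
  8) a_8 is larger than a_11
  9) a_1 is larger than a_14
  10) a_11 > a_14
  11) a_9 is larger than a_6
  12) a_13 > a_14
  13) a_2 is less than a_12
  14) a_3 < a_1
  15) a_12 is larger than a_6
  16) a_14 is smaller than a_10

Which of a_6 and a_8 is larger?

a_6 < a_9 and a_9 < a_14 give a_6 < a_14.
Then a_14 < a_10 extends the chain to a_10.
With a_10 < a_13: a_6 < a_9 < a_14 < a_10 < a_13.
With a_13 < a_11: a_6 < a_9 < a_14 < a_10 < a_13 < a_11.
With a_11 < a_8: a_6 < a_9 < a_14 < a_10 < a_13 < a_11 < a_8.
So a_6 < a_8; a_8 is the larger of the two.

a_8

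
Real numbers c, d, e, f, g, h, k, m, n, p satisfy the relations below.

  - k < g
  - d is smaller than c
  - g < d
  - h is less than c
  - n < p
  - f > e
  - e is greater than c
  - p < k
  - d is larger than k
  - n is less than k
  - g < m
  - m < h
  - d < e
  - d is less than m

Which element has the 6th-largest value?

d

The consecutive relations fix a unique order: n < p < k < g < d < m < h < c < e < f.
Counting 6 from the largest end gives d.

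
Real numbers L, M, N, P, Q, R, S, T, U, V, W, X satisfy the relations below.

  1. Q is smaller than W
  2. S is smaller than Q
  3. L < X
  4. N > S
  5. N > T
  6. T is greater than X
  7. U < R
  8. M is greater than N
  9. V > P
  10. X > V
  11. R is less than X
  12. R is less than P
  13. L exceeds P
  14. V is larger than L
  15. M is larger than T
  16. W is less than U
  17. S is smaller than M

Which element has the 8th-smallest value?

V

Chaining the given pairs: S < Q < W < U < R < P < L < V < X < T < N < M.
Counting 8 from the smallest end gives V.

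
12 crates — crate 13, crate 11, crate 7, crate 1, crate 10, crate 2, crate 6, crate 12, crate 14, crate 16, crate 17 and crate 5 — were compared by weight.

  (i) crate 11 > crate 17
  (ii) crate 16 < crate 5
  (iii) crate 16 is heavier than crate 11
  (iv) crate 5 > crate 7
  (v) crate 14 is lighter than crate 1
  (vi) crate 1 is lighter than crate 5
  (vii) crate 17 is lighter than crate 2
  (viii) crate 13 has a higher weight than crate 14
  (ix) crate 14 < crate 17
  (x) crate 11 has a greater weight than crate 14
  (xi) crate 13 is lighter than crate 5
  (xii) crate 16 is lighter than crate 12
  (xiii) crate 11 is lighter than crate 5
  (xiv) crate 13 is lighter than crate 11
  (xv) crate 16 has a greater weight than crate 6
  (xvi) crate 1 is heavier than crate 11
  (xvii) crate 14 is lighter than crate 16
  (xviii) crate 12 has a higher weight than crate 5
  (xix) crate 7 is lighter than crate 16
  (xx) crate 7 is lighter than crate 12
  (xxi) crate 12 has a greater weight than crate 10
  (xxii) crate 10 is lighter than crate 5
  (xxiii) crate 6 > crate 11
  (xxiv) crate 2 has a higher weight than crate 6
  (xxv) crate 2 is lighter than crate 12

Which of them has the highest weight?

crate 12

crate 14 is not greatest since crate 14 < crate 13; crate 7 is not greatest since crate 7 < crate 5; crate 13 is not greatest since crate 13 < crate 11; crate 10 is not greatest since crate 10 < crate 5; crate 17 is not greatest since crate 17 < crate 11; crate 11 is not greatest since crate 11 < crate 6; crate 1 is not greatest since crate 1 < crate 5; crate 6 is not greatest since crate 6 < crate 2; crate 16 is not greatest since crate 16 < crate 5; crate 5 is not greatest since crate 5 < crate 12; crate 2 is not greatest since crate 2 < crate 12.
Only crate 12 has nothing above it, so crate 12 is the highest weight.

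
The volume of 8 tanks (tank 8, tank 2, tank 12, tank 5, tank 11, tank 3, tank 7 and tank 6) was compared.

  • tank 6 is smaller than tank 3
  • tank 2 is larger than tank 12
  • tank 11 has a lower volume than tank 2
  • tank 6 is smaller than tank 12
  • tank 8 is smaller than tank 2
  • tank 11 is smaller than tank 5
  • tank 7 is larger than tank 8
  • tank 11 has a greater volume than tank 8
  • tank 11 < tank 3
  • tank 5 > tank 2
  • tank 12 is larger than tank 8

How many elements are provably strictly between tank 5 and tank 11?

1

Chaining upward from tank 11 reaches: tank 3, tank 2.
Chaining downward from tank 5 reaches: tank 6, tank 8, tank 12, tank 2.
Strictly between tank 11 and tank 5 are those in both lists: tank 2 — 1 element.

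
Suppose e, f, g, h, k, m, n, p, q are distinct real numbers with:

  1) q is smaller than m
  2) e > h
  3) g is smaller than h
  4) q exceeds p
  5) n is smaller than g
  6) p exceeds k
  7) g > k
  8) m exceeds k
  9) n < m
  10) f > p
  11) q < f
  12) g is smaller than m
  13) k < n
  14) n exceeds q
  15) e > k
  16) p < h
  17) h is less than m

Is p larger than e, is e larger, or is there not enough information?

Link the given pairs in sequence: p < q; q < n; n < g; g < h; h < e.
Chaining these gives p < q < n < g < h < e.
So e is larger.

e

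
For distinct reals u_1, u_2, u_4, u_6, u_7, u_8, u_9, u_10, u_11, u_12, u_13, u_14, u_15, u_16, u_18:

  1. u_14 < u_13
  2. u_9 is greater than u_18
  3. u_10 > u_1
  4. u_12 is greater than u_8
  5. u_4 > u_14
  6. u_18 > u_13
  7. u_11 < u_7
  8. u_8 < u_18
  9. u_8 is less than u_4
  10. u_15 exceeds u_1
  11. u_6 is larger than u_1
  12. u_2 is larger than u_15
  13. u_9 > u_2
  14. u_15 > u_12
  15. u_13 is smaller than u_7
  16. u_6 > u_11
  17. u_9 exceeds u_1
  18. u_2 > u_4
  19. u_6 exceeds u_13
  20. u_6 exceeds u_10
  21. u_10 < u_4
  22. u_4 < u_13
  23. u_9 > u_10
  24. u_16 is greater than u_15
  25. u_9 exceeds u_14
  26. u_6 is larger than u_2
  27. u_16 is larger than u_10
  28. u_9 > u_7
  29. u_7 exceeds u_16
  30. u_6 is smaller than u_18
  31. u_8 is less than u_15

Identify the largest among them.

Chaining downward from u_9: directly below it, u_14, u_1, u_10, u_2, u_7, u_18; then u_8, u_11, u_15, u_4, u_16, u_13, u_6; then u_12.
That covers every other element, and nothing is given above u_9, so u_9 is the largest.

u_9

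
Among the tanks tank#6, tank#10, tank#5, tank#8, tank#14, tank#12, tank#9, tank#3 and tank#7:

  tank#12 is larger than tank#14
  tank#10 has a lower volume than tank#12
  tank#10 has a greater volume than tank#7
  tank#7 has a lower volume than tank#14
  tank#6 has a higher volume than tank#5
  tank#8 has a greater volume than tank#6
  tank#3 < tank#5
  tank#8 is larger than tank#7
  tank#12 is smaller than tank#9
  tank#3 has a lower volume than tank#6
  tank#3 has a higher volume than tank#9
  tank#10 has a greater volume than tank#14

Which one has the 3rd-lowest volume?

The consecutive relations fix a unique order: tank#7 < tank#14 < tank#10 < tank#12 < tank#9 < tank#3 < tank#5 < tank#6 < tank#8.
The 3rd smallest is tank#10.

tank#10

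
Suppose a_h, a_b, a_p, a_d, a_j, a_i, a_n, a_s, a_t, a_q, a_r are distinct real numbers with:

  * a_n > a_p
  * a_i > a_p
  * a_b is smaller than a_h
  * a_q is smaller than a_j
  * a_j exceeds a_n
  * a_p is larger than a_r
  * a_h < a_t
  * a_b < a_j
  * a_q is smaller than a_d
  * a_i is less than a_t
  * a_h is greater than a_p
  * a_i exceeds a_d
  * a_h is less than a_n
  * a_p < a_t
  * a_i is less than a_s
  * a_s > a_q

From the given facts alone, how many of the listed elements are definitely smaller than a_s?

5

From a_s the given relations immediately reach a_q, a_i.
From those, a_p, a_d — 4 in total.
From those, a_r — 5 in total.
Nothing else is reachable below a_s; 5 in all.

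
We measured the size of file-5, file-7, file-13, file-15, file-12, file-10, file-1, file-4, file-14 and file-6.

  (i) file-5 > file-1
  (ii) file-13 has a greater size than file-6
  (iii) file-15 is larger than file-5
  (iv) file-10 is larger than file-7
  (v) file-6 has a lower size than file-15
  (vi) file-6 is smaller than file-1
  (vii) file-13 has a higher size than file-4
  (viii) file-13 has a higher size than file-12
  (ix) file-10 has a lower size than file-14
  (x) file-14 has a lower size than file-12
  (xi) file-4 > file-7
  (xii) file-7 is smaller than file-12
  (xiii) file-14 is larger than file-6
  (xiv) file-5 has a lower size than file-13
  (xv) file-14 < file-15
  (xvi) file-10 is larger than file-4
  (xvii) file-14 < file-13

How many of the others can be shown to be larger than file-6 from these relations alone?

6

From file-6 the given relations immediately reach file-1, file-14, file-15, file-13.
From those, file-5, file-12 — 6 in total.
Nothing else is reachable above file-6; 6 in all.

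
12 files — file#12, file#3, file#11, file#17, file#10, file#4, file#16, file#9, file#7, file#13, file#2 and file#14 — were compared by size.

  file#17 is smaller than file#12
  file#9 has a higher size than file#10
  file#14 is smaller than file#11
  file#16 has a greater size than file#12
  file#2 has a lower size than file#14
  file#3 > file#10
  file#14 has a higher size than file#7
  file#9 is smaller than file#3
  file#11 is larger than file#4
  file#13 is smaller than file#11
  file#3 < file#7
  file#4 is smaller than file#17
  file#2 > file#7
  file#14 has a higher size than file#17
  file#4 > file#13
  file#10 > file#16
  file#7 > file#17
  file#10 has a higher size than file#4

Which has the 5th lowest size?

Piecing the relations together gives one ordering: file#13 < file#4 < file#17 < file#12 < file#16 < file#10 < file#9 < file#3 < file#7 < file#2 < file#14 < file#11.
The 5th smallest is file#16.

file#16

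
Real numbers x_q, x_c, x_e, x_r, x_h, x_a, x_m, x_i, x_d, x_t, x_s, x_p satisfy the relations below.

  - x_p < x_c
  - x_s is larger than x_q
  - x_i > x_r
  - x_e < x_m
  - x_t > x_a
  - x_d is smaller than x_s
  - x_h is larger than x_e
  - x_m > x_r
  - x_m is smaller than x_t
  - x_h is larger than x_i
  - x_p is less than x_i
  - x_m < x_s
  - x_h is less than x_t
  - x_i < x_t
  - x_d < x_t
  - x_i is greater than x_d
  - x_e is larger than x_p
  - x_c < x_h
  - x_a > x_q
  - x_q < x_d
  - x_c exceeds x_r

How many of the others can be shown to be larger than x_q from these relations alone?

The elements the relations force above x_q are x_d, x_i, x_a, x_s, x_h, x_t — no chain reaches any other.
That is 6.

6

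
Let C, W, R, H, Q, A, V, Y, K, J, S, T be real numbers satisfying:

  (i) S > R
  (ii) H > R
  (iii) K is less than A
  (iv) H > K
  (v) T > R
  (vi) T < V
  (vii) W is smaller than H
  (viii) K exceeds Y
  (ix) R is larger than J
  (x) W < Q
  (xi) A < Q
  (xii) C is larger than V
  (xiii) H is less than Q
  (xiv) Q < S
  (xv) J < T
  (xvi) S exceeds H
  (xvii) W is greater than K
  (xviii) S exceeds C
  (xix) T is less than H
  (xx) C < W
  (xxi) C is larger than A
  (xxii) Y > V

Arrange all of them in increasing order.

The consecutive links are each given: J < R; R < T; T < V; V < Y; Y < K; K < A; A < C; C < W; W < H; H < Q; Q < S.

J < R < T < V < Y < K < A < C < W < H < Q < S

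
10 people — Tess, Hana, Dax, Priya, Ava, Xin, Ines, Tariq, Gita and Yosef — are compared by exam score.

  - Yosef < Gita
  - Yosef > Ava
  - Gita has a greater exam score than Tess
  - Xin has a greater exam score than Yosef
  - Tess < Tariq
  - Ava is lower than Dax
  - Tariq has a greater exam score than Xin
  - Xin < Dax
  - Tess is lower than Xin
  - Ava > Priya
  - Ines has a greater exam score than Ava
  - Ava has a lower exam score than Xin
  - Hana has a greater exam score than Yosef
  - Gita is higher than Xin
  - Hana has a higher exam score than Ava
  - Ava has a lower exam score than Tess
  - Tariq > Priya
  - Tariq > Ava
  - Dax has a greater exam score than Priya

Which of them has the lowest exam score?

Ava is not least since Priya < Ava; Tess is not least since Ava < Tess; Yosef is not least since Ava < Yosef; Xin is not least since Yosef < Xin; Gita is not least since Tess < Gita; Tariq is not least since Xin < Tariq; Hana is not least since Yosef < Hana; Ines is not least since Ava < Ines; Dax is not least since Xin < Dax.
Only Priya has nothing below it, so Priya is the lowest exam score.

Priya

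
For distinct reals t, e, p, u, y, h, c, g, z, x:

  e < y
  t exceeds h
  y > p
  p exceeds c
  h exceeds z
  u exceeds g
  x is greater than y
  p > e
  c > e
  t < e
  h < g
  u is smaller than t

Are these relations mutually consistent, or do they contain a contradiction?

The single ordering z < h < g < u < t < e < c < p < y < x satisfies every listed relation, so no contradiction arises.

consistent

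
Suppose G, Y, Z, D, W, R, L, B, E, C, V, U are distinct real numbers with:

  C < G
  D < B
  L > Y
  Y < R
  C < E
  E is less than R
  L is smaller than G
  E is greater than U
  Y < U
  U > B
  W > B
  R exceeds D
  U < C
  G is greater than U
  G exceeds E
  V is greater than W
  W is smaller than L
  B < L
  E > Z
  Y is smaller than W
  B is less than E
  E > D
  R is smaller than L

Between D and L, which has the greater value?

L

Link the given pairs in sequence: D < B; B < U; U < C; C < E; E < R; R < L.
Chaining these gives D < B < U < C < E < R < L.
So D < L; L is the larger of the two.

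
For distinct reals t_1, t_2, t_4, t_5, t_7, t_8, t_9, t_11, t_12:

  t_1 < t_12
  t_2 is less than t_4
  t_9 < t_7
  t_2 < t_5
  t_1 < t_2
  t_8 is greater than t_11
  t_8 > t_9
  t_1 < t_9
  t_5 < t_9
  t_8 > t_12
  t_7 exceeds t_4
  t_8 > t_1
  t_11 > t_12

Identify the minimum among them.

Chaining upward from t_1: directly above it, t_2, t_9, t_12, t_8; then t_5, t_4, t_7, t_11.
That covers every other element, and nothing is given below t_1, so t_1 is the minimum.

t_1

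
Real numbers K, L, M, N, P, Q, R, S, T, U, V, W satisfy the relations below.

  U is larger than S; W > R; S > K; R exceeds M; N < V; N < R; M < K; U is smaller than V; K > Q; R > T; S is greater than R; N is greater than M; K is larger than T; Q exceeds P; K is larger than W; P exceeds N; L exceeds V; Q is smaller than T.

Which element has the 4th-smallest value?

Q

Piecing the relations together gives one ordering: M < N < P < Q < T < R < W < K < S < U < V < L.
Counting 4 from the smallest end gives Q.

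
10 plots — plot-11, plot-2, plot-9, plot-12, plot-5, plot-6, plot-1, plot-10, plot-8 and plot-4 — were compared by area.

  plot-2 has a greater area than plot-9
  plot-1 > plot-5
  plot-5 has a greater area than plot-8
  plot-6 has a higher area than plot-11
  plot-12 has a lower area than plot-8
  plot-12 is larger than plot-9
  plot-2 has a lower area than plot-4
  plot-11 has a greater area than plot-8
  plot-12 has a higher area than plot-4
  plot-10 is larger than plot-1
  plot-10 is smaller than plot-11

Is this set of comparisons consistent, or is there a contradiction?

Every relation is compatible with plot-9 < plot-2 < plot-4 < plot-12 < plot-8 < plot-5 < plot-1 < plot-10 < plot-11 < plot-6; the set is consistent.

consistent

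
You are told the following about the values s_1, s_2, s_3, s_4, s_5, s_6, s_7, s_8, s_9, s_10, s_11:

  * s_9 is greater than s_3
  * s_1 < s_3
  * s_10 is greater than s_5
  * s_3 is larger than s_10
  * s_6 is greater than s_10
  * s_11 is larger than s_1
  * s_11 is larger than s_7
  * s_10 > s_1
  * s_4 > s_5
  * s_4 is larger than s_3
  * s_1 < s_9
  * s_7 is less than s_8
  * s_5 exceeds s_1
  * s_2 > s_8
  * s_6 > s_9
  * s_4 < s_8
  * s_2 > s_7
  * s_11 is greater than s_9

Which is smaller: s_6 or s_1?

s_1 < s_5 and s_5 < s_10 give s_1 < s_10.
Then s_10 < s_3 extends the chain to s_3.
With s_3 < s_9: s_1 < s_5 < s_10 < s_3 < s_9.
With s_9 < s_6: s_1 < s_5 < s_10 < s_3 < s_9 < s_6.
So s_1 < s_6; s_1 is the smaller of the two.

s_1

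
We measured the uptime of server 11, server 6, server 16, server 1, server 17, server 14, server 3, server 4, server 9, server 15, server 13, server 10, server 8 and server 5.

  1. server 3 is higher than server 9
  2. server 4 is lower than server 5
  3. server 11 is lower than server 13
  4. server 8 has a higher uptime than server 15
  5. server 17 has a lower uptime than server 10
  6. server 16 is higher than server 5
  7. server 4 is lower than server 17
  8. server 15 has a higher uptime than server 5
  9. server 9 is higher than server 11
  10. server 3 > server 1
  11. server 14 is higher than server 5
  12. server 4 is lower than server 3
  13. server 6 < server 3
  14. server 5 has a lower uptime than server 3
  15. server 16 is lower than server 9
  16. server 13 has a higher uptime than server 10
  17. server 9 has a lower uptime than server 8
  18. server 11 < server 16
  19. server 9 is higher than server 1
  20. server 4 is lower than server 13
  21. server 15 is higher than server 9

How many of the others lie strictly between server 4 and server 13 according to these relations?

The relations place server 4 below server 13. An element lies strictly between them when it is forced above server 4 and also forced below server 13.
Above server 4: {server 5, server 17, server 16, server 9, server 14, server 10, server 15, server 8, server 3}. Below server 13: {server 11, server 17, server 10}.
Intersection: {server 17, server 10} — 2.

2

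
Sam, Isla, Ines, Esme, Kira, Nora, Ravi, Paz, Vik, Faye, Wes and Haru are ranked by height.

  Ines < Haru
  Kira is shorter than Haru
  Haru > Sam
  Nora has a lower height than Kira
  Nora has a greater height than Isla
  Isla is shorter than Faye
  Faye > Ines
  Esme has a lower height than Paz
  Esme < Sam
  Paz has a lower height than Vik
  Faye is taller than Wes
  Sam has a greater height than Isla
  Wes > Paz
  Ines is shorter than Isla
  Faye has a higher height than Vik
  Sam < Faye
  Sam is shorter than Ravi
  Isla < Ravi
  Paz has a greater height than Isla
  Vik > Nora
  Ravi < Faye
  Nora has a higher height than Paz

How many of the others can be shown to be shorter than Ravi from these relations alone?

4

The elements the relations force below Ravi are Ines, Esme, Isla, Sam — no chain reaches any other.
That is 4.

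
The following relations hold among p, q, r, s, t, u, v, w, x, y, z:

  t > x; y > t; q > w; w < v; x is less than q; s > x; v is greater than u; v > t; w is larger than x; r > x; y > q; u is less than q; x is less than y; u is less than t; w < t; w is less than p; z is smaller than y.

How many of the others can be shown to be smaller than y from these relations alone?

6

From y the given relations immediately reach x, z, t, q.
From those, w, u — 6 in total.
Nothing else is reachable below y; 6 in all.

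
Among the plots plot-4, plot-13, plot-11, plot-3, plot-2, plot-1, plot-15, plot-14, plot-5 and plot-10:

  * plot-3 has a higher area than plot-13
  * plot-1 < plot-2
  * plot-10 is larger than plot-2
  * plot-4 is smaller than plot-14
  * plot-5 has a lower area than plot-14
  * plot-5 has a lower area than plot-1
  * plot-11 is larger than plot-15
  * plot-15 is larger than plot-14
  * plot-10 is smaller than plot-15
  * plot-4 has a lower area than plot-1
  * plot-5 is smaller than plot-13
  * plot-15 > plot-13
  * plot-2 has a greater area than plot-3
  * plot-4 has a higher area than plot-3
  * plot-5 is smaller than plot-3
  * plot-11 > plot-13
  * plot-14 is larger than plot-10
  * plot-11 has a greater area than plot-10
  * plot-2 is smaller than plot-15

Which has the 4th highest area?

The consecutive relations fix a unique order: plot-5 < plot-13 < plot-3 < plot-4 < plot-1 < plot-2 < plot-10 < plot-14 < plot-15 < plot-11.
Counting 4 from the largest end gives plot-10.

plot-10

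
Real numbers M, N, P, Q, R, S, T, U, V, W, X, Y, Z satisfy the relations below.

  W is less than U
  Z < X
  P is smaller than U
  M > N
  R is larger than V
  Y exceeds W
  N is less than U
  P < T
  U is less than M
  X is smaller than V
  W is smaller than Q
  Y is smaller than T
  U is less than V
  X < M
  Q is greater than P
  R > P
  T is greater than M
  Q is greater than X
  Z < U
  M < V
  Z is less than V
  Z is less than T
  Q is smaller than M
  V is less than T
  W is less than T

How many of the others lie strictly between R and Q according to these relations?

Chaining upward from Q reaches: M, V, T.
Chaining downward from R reaches: W, P, Z, X, N, U, M, V.
Strictly between Q and R are those in both lists: M, V — 2 elements.

2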